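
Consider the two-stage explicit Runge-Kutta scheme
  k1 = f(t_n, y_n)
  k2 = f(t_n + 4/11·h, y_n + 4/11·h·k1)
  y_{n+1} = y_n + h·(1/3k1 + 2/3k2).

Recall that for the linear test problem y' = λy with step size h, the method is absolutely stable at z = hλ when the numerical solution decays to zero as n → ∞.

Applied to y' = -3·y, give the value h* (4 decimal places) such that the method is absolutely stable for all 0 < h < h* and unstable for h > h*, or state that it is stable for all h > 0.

(-4.1250,0); λ=-3 ⇒ h* = (33/8)/3 = 1.3750.

With y'=λy (z=hλ):
  k1=λy_n ⇒ h·k1=z·y_n;  k2=λ(1+4/11z)y_n ⇒ h·k2=z(1+4/11z)y_n
  y_{n+1}/y_n = 1 + 1/3z + 2/3z(1+4/11z) = 1 + z + 8/33z²
  Hence R(z) = 1 + z + 8/33z².

Need |R(x)|<1, x<0.
x=-1.2: |R|=0.1491
R=1: x+8/33x²=0 ⇒ x=−33/8=-4.1250; min R=1−1/(4·8/33)=-0.0312>−1
Confirm numerically:
  x=-3.817: |R|=0.71500 <1
  x=-3.171: |R|=0.26663 <1
  x=-2.105: |R|=0.03081 <1
  x=-4.298: |R|=1.18026 >1
  x=-4.169: |R|=1.04447 >1
Stable set (-4.1250, 0).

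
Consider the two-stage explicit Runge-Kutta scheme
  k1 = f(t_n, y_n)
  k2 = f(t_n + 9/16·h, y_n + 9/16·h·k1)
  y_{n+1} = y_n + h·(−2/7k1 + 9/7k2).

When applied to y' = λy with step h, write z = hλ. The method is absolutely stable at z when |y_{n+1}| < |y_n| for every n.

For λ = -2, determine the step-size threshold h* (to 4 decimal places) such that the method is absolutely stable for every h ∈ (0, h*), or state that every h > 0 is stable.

On y'=λy, z=hλ:
  k1=λy_n ⇒ h·k1=z·y_n;  k2=λ(1+9/16z)y_n ⇒ h·k2=z(1+9/16z)y_n
  y_{n+1}/y_n = 1 − 2/7z + 9/7z(1+9/16z) = 1 + z + 81/112z²
  so R(z) = 1 + z + 81/112z².

Need |R(x)|<1, x<0.
x=-0.91: |R|=0.6889
R=1: x+81/112x²=0 ⇒ x=−112/81=-1.3827; min R=1−1/(4·81/112)=0.6543>−1
Confirm numerically:
  x=-1.308: |R|=0.92932 <1
  x=-1.222: |R|=0.85796 <1
  x=-1.043: |R|=0.74375 <1
  x=-0.590: |R|=0.66175 <1
  x=-1.654: |R|=1.32451 >1
  x=-1.530: |R|=1.16297 >1
  x=-1.488: |R|=1.11330 >1
So |R|<1 on (-1.3827, 0).

(-1.3827,0); λ=-2 ⇒ h* = (112/81)/2 = 0.6914.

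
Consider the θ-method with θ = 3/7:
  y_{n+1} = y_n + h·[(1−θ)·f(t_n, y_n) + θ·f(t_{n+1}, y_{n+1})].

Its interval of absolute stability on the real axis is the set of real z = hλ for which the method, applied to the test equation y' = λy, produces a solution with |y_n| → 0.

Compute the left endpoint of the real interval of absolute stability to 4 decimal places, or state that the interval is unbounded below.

With y'=λy (z=hλ):
  y_{n+1} = y_n + z·[4/7·y_n + 3/7·y_{n+1}] ⇒ (1 − 3/7z)y_{n+1} = (1 + 4/7z)y_n
  ⇒ R(z) = (1 + 4/7z)/(1 − 3/7z).

Boundary: |R(x)|=1, x<0.
x=-1.23: |R|=0.1946
R=−1: 1+4/7x = −1+3/7x ⇒ -1/7x=2 ⇒ x=2/(-1/7)=-14.0000
Confirm numerically:
  x=-12.856: |R|=0.97489 <1
  x=-11.225: |R|=0.93178 <1
  x=-6.093: |R|=0.68721 <1
  x=-14.565: |R|=1.01115 >1
  x=-14.511: |R|=1.01011 >1
  x=-14.152: |R|=1.00307 >1
Stable set (-14.0000, 0).

z* = -14.0000.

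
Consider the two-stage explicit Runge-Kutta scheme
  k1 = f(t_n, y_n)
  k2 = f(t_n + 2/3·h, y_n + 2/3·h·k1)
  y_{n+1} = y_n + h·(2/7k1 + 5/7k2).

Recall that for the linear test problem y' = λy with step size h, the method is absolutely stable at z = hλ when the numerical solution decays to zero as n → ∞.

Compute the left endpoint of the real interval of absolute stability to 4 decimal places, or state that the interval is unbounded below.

Set f=λy, z=hλ:
  k1=λy_n ⇒ h·k1=z·y_n;  k2=λ(1+2/3z)y_n ⇒ h·k2=z(1+2/3z)y_n
  y_{n+1}/y_n = 1 + 2/7z + 5/7z(1+2/3z) = 1 + z + 10/21z²
  R(z) = 1 + z + 10/21z².

Need |R(x)|<1, x<0.
x=-0.6: |R|=0.5714
R=1: x+10/21x²=0 ⇒ x=−21/10=-2.1000; min R=1−1/(4·10/21)=0.4750>−1
Confirm numerically:
  x=-1.543: |R|=0.59074 <1
  x=-1.305: |R|=0.50596 <1
  x=-1.146: |R|=0.47939 <1
  x=-2.401: |R|=1.34414 >1
  x=-2.278: |R|=1.19309 >1
So |R|<1 on (-2.1000, 0).

z* = -2.1000.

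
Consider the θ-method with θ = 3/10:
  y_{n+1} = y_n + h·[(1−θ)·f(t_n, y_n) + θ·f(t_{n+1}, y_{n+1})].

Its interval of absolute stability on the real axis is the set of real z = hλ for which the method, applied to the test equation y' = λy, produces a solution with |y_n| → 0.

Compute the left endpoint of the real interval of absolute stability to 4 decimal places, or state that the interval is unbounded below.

On y'=λy, z=hλ:
  y_{n+1} = y_n + z·[7/10·y_n + 3/10·y_{n+1}] ⇒ (1 − 3/10z)y_{n+1} = (1 + 7/10z)y_n
  ⇒ R(z) = (1 + 7/10z)/(1 − 3/10z).

Boundary: |R(x)|=1, x<0.
x=-1.58: |R|=0.0719
R=−1: 1+7/10x = −1+3/10x ⇒ -2/5x=2 ⇒ x=2/(-2/5)=-5.0000
Confirm numerically:
  x=-4.532: |R|=0.92066 <1
  x=-4.016: |R|=0.82148 <1
  x=-3.817: |R|=0.77940 <1
  x=-3.042: |R|=0.59051 <1
  x=-5.595: |R|=1.08886 >1
  x=-5.261: |R|=1.04049 >1
  x=-5.072: |R|=1.01142 >1
Interval (-5.0000, 0).

z* = -5.0000.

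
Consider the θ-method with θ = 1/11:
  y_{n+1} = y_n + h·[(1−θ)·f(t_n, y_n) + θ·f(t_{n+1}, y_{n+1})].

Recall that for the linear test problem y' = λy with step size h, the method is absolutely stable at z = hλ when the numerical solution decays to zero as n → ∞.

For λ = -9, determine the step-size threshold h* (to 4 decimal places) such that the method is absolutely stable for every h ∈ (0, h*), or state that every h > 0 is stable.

(-2.4444,0); λ=-9 ⇒ h* = (22/9)/9 = 0.2716.

With y'=λy (z=hλ):
  y_{n+1} = y_n + z·[10/11·y_n + 1/11·y_{n+1}] ⇒ (1 − 1/11z)y_{n+1} = (1 + 10/11z)y_n
  ⇒ R(z) = (1 + 10/11z)/(1 − 1/11z).

Find x<0 with |R(x)|<1.
x=-1.74: |R|=0.5024
R=−1: 1+10/11x = −1+1/11x ⇒ -9/11x=2 ⇒ x=2/(-9/11)=-2.4444
Confirm numerically:
  x=-2.216: |R|=0.84443 <1
  x=-2.210: |R|=0.84027 <1
  x=-1.183: |R|=0.06813 <1
  x=-2.961: |R|=1.33300 >1
  x=-2.713: |R|=1.17626 >1
Stable set (-2.4444, 0).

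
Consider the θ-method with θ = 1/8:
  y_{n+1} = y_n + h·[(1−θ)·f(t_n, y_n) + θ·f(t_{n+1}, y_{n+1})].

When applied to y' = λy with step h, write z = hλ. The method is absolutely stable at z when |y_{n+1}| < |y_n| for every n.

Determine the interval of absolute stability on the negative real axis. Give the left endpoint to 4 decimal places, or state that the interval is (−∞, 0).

(-2.6667, 0).

Test eqn y'=λy, z=hλ:
  y_{n+1} = y_n + z·[7/8·y_n + 1/8·y_{n+1}] ⇒ (1 − 1/8z)y_{n+1} = (1 + 7/8z)y_n
  Hence R(z) = (1 + 7/8z)/(1 − 1/8z).

Boundary: |R(x)|=1, x<0.
x=-1.01: |R|=0.1032
R=−1: 1+7/8x = −1+1/8x ⇒ -3/4x=2 ⇒ x=2/(-3/4)=-2.6667
Confirm numerically:
  x=-2.021: |R|=0.61341 <1
  x=-1.236: |R|=0.07059 <1
  x=-1.213: |R|=0.05329 <1
  x=-1.067: |R|=0.05856 <1
  x=-2.826: |R|=1.08831 >1
  x=-2.804: |R|=1.07627 >1
  x=-2.766: |R|=1.05536 >1
So |R|<1 on (-2.6667, 0).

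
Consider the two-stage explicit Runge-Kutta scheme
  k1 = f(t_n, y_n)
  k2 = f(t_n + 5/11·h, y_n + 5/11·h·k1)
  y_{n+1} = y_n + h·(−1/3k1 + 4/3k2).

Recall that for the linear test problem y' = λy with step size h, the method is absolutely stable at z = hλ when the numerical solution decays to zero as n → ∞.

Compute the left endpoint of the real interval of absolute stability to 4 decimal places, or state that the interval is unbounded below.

Test eqn y'=λy, z=hλ:
  k1=λy_n ⇒ h·k1=z·y_n;  k2=λ(1+5/11z)y_n ⇒ h·k2=z(1+5/11z)y_n
  y_{n+1}/y_n = 1 − 1/3z + 4/3z(1+5/11z) = 1 + z + 20/33z²
  ⇒ R(z) = 1 + z + 20/33z².

Boundary: |R(x)|=1, x<0.
x=-1.6: |R|=0.9515
R=1: x+20/33x²=0 ⇒ x=−33/20=-1.6500; min R=1−1/(4·20/33)=0.5875>−1
Confirm numerically:
  x=-1.439: |R|=0.81598 <1
  x=-0.927: |R|=0.59381 <1
  x=-0.879: |R|=0.58927 <1
  x=-0.753: |R|=0.59064 <1
  x=-2.022: |R|=1.45587 >1
  x=-2.003: |R|=1.42852 >1
  x=-1.679: |R|=1.02951 >1
Interval (-1.6500, 0).

left endpoint -1.6500.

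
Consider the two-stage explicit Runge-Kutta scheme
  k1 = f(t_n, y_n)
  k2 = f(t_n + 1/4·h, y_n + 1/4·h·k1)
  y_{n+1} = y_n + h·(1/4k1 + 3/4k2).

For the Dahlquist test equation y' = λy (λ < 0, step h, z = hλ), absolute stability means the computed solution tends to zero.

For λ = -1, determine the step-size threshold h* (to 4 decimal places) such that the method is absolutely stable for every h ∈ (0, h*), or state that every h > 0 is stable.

(-5.3333,0); λ=-1 ⇒ h* = (16/3)/1 = 5.3333.

On y'=λy, z=hλ:
  k1=λy_n ⇒ h·k1=z·y_n;  k2=λ(1+1/4z)y_n ⇒ h·k2=z(1+1/4z)y_n
  y_{n+1}/y_n = 1 + 1/4z + 3/4z(1+1/4z) = 1 + z + 3/16z²
  Hence R(z) = 1 + z + 3/16z².

Find x<0 with |R(x)|<1.
x=-0.95: |R|=0.2192
R=1: x+3/16x²=0 ⇒ x=−16/3=-5.3333; min R=1−1/(4·3/16)=-0.3333>−1
Confirm numerically:
  x=-4.023: |R|=0.01160 <1
  x=-3.413: |R|=0.22889 <1
  x=-2.963: |R|=0.31687 <1
  x=-5.601: |R|=1.28110 >1
  x=-5.358: |R|=1.02478 >1
So |R|<1 on (-5.3333, 0).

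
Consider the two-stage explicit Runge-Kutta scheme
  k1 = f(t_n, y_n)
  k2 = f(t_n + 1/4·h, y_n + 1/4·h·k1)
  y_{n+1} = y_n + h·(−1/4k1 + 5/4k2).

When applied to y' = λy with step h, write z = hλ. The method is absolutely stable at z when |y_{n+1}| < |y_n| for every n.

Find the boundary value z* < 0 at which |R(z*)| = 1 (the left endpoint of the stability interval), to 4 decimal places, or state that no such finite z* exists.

With y'=λy (z=hλ):
  k1=λy_n ⇒ h·k1=z·y_n;  k2=λ(1+1/4z)y_n ⇒ h·k2=z(1+1/4z)y_n
  y_{n+1}/y_n = 1 − 1/4z + 5/4z(1+1/4z) = 1 + z + 5/16z²
  R(z) = 1 + z + 5/16z².

Find x<0 with |R(x)|<1.
x=-1.44: |R|=0.2080
R=1: x+5/16x²=0 ⇒ x=−16/5=-3.2000; min R=1−1/(4·5/16)=0.2000>−1
Confirm numerically:
  x=-2.588: |R|=0.50505 <1
  x=-2.522: |R|=0.46565 <1
  x=-2.020: |R|=0.25512 <1
  x=-3.669: |R|=1.53774 >1
  x=-3.579: |R|=1.42389 >1
Interval (-3.2000, 0).

left endpoint -3.2000.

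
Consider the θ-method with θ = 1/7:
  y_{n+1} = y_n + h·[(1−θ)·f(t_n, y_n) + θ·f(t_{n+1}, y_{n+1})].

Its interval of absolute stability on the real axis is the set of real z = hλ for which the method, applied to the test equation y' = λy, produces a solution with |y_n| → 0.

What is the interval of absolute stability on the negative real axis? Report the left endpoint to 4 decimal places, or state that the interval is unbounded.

z∈(-2.8000,0).

On y'=λy, z=hλ:
  y_{n+1} = y_n + z·[6/7·y_n + 1/7·y_{n+1}] ⇒ (1 − 1/7z)y_{n+1} = (1 + 6/7z)y_n
  R(z) = (1 + 6/7z)/(1 − 1/7z).

Solve |R(x)|<1 on ℝ⁻.
x=-1.29: |R|=0.0893
R=−1: 1+6/7x = −1+1/7x ⇒ -5/7x=2 ⇒ x=2/(-5/7)=-2.8000
Confirm numerically:
  x=-2.165: |R|=0.65357 <1
  x=-1.553: |R|=0.27102 <1
  x=-1.297: |R|=0.09425 <1
  x=-1.124: |R|=0.03151 <1
  x=-3.030: |R|=1.11466 >1
  x=-3.018: |R|=1.10880 >1
  x=-2.978: |R|=1.08920 >1
So |R|<1 on (-2.8000, 0).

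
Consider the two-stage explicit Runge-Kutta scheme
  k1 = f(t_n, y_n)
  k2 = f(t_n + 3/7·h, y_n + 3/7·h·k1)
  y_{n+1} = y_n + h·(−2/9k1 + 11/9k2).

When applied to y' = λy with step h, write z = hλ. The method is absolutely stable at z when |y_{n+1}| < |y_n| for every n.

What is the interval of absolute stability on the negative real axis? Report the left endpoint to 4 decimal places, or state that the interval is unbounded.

(-1.9091, 0).

On y'=λy, z=hλ:
  k1=λy_n ⇒ h·k1=z·y_n;  k2=λ(1+3/7z)y_n ⇒ h·k2=z(1+3/7z)y_n
  y_{n+1}/y_n = 1 − 2/9z + 11/9z(1+3/7z) = 1 + z + 11/21z²
  R(z) = 1 + z + 11/21z².

Find x<0 with |R(x)|<1.
x=-0.55: |R|=0.6085
R=1: x+11/21x²=0 ⇒ x=−21/11=-1.9091; min R=1−1/(4·11/21)=0.5227>−1
Confirm numerically:
  x=-1.258: |R|=0.57096 <1
  x=-1.182: |R|=0.54983 <1
  x=-0.864: |R|=0.52702 <1
  x=-0.786: |R|=0.53761 <1
  x=-2.462: |R|=1.71304 >1
  x=-2.282: |R|=1.44575 >1
Stable set (-1.9091, 0).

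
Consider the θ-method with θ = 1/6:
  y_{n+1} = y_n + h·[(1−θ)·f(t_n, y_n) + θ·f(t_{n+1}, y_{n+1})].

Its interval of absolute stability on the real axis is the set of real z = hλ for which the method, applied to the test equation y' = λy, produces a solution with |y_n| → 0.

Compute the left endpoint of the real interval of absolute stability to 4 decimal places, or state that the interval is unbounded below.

z* = -3.0000.

Set f=λy, z=hλ:
  y_{n+1} = y_n + z·[5/6·y_n + 1/6·y_{n+1}] ⇒ (1 − 1/6z)y_{n+1} = (1 + 5/6z)y_n
  so R(z) = (1 + 5/6z)/(1 − 1/6z).

Need |R(x)|<1, x<0.
x=-1.32: |R|=0.0820
R=−1: 1+5/6x = −1+1/6x ⇒ -2/3x=2 ⇒ x=2/(-2/3)=-3.0000
Confirm numerically:
  x=-2.092: |R|=0.55116 <1
  x=-1.975: |R|=0.48589 <1
  x=-1.795: |R|=0.38165 <1
  x=-3.522: |R|=1.21928 >1
  x=-3.511: |R|=1.21491 >1
  x=-3.390: |R|=1.16613 >1
So |R|<1 on (-3.0000, 0).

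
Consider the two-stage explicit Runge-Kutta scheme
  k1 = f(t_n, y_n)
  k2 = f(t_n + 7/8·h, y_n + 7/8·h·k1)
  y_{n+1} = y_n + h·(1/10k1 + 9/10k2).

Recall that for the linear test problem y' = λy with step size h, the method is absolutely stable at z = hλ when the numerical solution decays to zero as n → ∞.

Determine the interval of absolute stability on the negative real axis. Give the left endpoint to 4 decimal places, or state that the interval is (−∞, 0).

On y'=λy, z=hλ:
  k1=λy_n ⇒ h·k1=z·y_n;  k2=λ(1+7/8z)y_n ⇒ h·k2=z(1+7/8z)y_n
  y_{n+1}/y_n = 1 + 1/10z + 9/10z(1+7/8z) = 1 + z + 63/80z²
  R(z) = 1 + z + 63/80z².

Need |R(x)|<1, x<0.
x=-0.92: |R|=0.7465
R=1: x+63/80x²=0 ⇒ x=−80/63=-1.2698; min R=1−1/(4·63/80)=0.6825>−1
Confirm numerically:
  x=-1.217: |R|=0.94936 <1
  x=-1.053: |R|=0.82019 <1
  x=-0.905: |R|=0.73998 <1
  x=-1.830: |R|=1.80726 >1
  x=-1.482: |R|=1.24761 >1
Stable set (-1.2698, 0).

(-1.2698, 0).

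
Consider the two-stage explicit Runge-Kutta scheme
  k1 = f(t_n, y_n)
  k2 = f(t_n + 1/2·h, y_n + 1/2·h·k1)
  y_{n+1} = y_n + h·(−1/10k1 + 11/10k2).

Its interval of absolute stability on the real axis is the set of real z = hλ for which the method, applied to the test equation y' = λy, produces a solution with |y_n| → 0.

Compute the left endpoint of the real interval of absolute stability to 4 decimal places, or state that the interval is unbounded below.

left endpoint -1.8182.

Test eqn y'=λy, z=hλ:
  k1=λy_n ⇒ h·k1=z·y_n;  k2=λ(1+1/2z)y_n ⇒ h·k2=z(1+1/2z)y_n
  y_{n+1}/y_n = 1 − 1/10z + 11/10z(1+1/2z) = 1 + z + 11/20z²
  Hence R(z) = 1 + z + 11/20z².

Find x<0 with |R(x)|<1.
x=-1.37: |R|=0.6623
R=1: x+11/20x²=0 ⇒ x=−20/11=-1.8182; min R=1−1/(4·11/20)=0.5455>−1
Confirm numerically:
  x=-1.621: |R|=0.82420 <1
  x=-1.560: |R|=0.77848 <1
  x=-1.478: |R|=0.72347 <1
  x=-2.234: |R|=1.51092 >1
  x=-2.232: |R|=1.50800 >1
  x=-2.021: |R|=1.22544 >1
So |R|<1 on (-1.8182, 0).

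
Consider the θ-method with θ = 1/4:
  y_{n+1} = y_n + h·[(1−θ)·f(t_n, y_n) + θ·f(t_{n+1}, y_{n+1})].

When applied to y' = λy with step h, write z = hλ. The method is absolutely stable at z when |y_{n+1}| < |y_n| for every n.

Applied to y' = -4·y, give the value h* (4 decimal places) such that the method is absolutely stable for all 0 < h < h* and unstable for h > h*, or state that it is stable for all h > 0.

(-4.0000,0); λ=-4 ⇒ h* = (4)/4 = 1.0000.

With y'=λy (z=hλ):
  y_{n+1} = y_n + z·[3/4·y_n + 1/4·y_{n+1}] ⇒ (1 − 1/4z)y_{n+1} = (1 + 3/4z)y_n
  ⇒ R(z) = (1 + 3/4z)/(1 − 1/4z).

Find x<0 with |R(x)|<1.
x=-0.41: |R|=0.6281
R=−1: 1+3/4x = −1+1/4x ⇒ -1/2x=2 ⇒ x=2/(-1/2)=-4.0000
Confirm numerically:
  x=-3.841: |R|=0.95944 <1
  x=-3.578: |R|=0.88862 <1
  x=-3.341: |R|=0.82046 <1
  x=-2.479: |R|=0.53048 <1
  x=-4.363: |R|=1.08681 >1
  x=-4.118: |R|=1.02907 >1
Stable set (-4.0000, 0).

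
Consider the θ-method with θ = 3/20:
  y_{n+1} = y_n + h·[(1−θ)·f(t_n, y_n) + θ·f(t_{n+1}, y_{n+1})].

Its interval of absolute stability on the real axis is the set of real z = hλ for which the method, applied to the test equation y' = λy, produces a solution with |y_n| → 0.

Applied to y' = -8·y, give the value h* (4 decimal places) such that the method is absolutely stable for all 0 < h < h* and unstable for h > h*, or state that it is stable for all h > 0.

Test eqn y'=λy, z=hλ:
  y_{n+1} = y_n + z·[17/20·y_n + 3/20·y_{n+1}] ⇒ (1 − 3/20z)y_{n+1} = (1 + 17/20z)y_n
  Hence R(z) = (1 + 17/20z)/(1 − 3/20z).

Boundary: |R(x)|=1, x<0.
x=-0.57: |R|=0.4749
R=−1: 1+17/20x = −1+3/20x ⇒ -7/10x=2 ⇒ x=2/(-7/10)=-2.8571
Confirm numerically:
  x=-2.288: |R|=0.70339 <1
  x=-1.781: |R|=0.40552 <1
  x=-1.410: |R|=0.16385 <1
  x=-3.388: |R|=1.24639 >1
  x=-3.272: |R|=1.19479 >1
  x=-3.162: |R|=1.14475 >1
Stable set (-2.8571, 0).

(-2.8571,0); λ=-8 ⇒ h* = (20/7)/8 = 0.3571.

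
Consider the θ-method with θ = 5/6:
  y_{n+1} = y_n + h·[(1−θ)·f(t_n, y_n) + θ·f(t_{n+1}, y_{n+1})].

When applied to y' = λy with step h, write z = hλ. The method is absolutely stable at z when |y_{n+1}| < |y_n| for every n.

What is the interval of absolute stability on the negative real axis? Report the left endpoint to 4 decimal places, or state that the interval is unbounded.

Set f=λy, z=hλ:
  y_{n+1} = y_n + z·[1/6·y_n + 5/6·y_{n+1}] ⇒ (1 − 5/6z)y_{n+1} = (1 + 1/6z)y_n
  Hence R(z) = (1 + 1/6z)/(1 − 5/6z).

Solve |R(x)|<1 on ℝ⁻.
x=-1.04: |R|=0.4429
x=-2: |R|=0.2500
x=-10: |R|=0.0714
x=-100: |R|=0.1858
θ=5/6≥1/2 ⇒ |1+1/6x|<|1−5/6x| ∀x<0 ⇒ interval (−∞,0).

(−∞, 0) — no finite endpoint.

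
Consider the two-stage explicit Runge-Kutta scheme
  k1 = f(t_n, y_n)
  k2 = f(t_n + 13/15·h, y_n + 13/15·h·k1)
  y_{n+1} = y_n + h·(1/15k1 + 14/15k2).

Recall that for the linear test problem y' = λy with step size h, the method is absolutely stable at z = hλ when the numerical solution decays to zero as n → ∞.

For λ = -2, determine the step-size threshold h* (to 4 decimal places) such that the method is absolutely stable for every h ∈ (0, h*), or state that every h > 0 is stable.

(-1.2363,0); λ=-2 ⇒ h* = (225/182)/2 = 0.6181.

With y'=λy (z=hλ):
  k1=λy_n ⇒ h·k1=z·y_n;  k2=λ(1+13/15z)y_n ⇒ h·k2=z(1+13/15z)y_n
  y_{n+1}/y_n = 1 + 1/15z + 14/15z(1+13/15z) = 1 + z + 182/225z²
  so R(z) = 1 + z + 182/225z².

Need |R(x)|<1, x<0.
x=-0.38: |R|=0.7368
R=1: x+182/225x²=0 ⇒ x=−225/182=-1.2363; min R=1−1/(4·182/225)=0.6909>−1
Confirm numerically:
  x=-1.211: |R|=0.97525 <1
  x=-0.949: |R|=0.77949 <1
  x=-0.823: |R|=0.72488 <1
  x=-1.792: |R|=1.80556 >1
  x=-1.529: |R|=1.36205 >1
Stable set (-1.2363, 0).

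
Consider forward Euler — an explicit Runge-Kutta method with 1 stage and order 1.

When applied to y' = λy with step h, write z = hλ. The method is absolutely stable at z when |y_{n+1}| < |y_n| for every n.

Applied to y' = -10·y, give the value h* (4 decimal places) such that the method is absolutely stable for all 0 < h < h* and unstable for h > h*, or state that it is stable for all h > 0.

Test eqn y'=λy, z=hλ:
  order 1, 1-stage ⇒ R(z)=1+z
  (e.g. R(-1.47)=-0.47000, |R|=0.47000)

Solve |R(x)|<1 on ℝ⁻.
x=-1.47: |R|=0.4700
|R(-2.02)|=1.0200 |R(-1.78)|=0.7800 |R(-1.65)|=0.6500
Bisect:
  x_lo=-2.4344 |R|=1.4344  x_hi=-0.2301 |R|=0.7699
  mid=-1.33224 |R|=0.33224 →hi
  mid=-1.88333 |R|=0.88333 →hi
  mid=-2.15888 |R|=1.15888 →lo
  mid=-2.02111 |R|=1.02111 →lo
  mid=-1.95222 |R|=0.95222 →hi
  mid=-1.98666 |R|=0.98666 →hi
  mid=-2.00388 |R|=1.00388 →lo
  mid=-1.99527 |R|=0.99527 →hi
  ...
  [-2.00012,-1.99998] ⇒ x*=-2.0000
Interval (-2.0000, 0).

(-2.0000,0); λ=-10 ⇒ h* = 0.2000.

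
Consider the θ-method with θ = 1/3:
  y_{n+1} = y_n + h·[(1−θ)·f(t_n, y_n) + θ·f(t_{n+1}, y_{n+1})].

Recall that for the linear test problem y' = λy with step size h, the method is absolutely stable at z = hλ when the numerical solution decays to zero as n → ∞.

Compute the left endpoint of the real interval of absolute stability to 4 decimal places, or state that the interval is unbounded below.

On y'=λy, z=hλ:
  y_{n+1} = y_n + z·[2/3·y_n + 1/3·y_{n+1}] ⇒ (1 − 1/3z)y_{n+1} = (1 + 2/3z)y_n
  R(z) = (1 + 2/3z)/(1 − 1/3z).

Solve |R(x)|<1 on ℝ⁻.
x=-1.1: |R|=0.1951
R=−1: 1+2/3x = −1+1/3x ⇒ -1/3x=2 ⇒ x=2/(-1/3)=-6.0000
Confirm numerically:
  x=-5.374: |R|=0.92524 <1
  x=-4.639: |R|=0.82184 <1
  x=-2.458: |R|=0.35104 <1
  x=-6.527: |R|=1.05532 >1
  x=-6.471: |R|=1.04973 >1
Stable set (-6.0000, 0).

z* = -6.0000.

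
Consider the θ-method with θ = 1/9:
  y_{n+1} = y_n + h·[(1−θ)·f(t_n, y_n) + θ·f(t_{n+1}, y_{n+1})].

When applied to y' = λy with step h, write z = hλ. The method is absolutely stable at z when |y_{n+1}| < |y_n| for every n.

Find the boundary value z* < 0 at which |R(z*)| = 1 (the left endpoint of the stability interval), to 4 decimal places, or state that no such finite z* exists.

With y'=λy (z=hλ):
  y_{n+1} = y_n + z·[8/9·y_n + 1/9·y_{n+1}] ⇒ (1 − 1/9z)y_{n+1} = (1 + 8/9z)y_n
  R(z) = (1 + 8/9z)/(1 − 1/9z).

Need |R(x)|<1, x<0.
x=-0.34: |R|=0.6724
R=−1: 1+8/9x = −1+1/9x ⇒ -7/9x=2 ⇒ x=2/(-7/9)=-2.5714
Confirm numerically:
  x=-1.855: |R|=0.53800 <1
  x=-1.601: |R|=0.35921 <1
  x=-1.372: |R|=0.19051 <1
  x=-2.982: |R|=1.23986 >1
  x=-2.849: |R|=1.16398 >1
Interval (-2.5714, 0).

left endpoint -2.5714.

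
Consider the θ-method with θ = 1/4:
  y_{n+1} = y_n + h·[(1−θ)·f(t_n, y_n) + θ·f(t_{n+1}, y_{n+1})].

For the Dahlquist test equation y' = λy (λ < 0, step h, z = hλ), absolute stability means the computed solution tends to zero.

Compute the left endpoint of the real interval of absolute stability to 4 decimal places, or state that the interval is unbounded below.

Set f=λy, z=hλ:
  y_{n+1} = y_n + z·[3/4·y_n + 1/4·y_{n+1}] ⇒ (1 − 1/4z)y_{n+1} = (1 + 3/4z)y_n
  Hence R(z) = (1 + 3/4z)/(1 − 1/4z).

Find x<0 with |R(x)|<1.
x=-1.3: |R|=0.0189
R=−1: 1+3/4x = −1+1/4x ⇒ -1/2x=2 ⇒ x=2/(-1/2)=-4.0000
Confirm numerically:
  x=-3.490: |R|=0.86382 <1
  x=-3.321: |R|=0.81451 <1
  x=-3.010: |R|=0.71755 <1
  x=-1.805: |R|=0.24376 <1
  x=-4.143: |R|=1.03512 >1
  x=-4.070: |R|=1.01735 >1
Stable set (-4.0000, 0).

left endpoint -4.0000.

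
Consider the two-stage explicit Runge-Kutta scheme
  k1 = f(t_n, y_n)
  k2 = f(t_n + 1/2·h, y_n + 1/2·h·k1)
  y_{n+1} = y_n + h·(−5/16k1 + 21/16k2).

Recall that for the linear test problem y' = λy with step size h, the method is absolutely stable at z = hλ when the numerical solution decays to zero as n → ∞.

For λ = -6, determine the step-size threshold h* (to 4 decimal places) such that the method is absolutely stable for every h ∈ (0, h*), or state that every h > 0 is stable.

On y'=λy, z=hλ:
  k1=λy_n ⇒ h·k1=z·y_n;  k2=λ(1+1/2z)y_n ⇒ h·k2=z(1+1/2z)y_n
  y_{n+1}/y_n = 1 − 5/16z + 21/16z(1+1/2z) = 1 + z + 21/32z²
  ⇒ R(z) = 1 + z + 21/32z².

Need |R(x)|<1, x<0.
x=-1.67: |R|=1.1602
R=1: x+21/32x²=0 ⇒ x=−32/21=-1.5238; min R=1−1/(4·21/32)=0.6190>−1
Confirm numerically:
  x=-1.361: |R|=0.85459 <1
  x=-0.930: |R|=0.63759 <1
  x=-0.776: |R|=0.61918 <1
  x=-1.756: |R|=1.26757 >1
  x=-1.597: |R|=1.07671 >1
  x=-1.573: |R|=1.05078 >1
So |R|<1 on (-1.5238, 0).

(-1.5238,0); λ=-6 ⇒ h* = (32/21)/6 = 0.2540.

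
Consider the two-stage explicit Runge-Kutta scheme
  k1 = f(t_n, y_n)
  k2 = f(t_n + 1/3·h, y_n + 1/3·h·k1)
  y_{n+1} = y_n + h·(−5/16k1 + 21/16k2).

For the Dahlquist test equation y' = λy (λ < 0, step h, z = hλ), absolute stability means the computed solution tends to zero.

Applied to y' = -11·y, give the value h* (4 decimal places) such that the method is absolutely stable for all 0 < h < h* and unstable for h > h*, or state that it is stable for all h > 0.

(-2.2857,0); λ=-11 ⇒ h* = (16/7)/11 = 0.2078.

Set f=λy, z=hλ:
  k1=λy_n ⇒ h·k1=z·y_n;  k2=λ(1+1/3z)y_n ⇒ h·k2=z(1+1/3z)y_n
  y_{n+1}/y_n = 1 − 5/16z + 21/16z(1+1/3z) = 1 + z + 7/16z²
  so R(z) = 1 + z + 7/16z².

Solve |R(x)|<1 on ℝ⁻.
x=-1.58: |R|=0.5122
R=1: x+7/16x²=0 ⇒ x=−16/7=-2.2857; min R=1−1/(4·7/16)=0.4286>−1
Confirm numerically:
  x=-2.246: |R|=0.96098 <1
  x=-2.005: |R|=0.75376 <1
  x=-1.505: |R|=0.48595 <1
  x=-2.799: |R|=1.62855 >1
  x=-2.792: |R|=1.61843 >1
  x=-2.357: |R|=1.07351 >1
Interval (-2.2857, 0).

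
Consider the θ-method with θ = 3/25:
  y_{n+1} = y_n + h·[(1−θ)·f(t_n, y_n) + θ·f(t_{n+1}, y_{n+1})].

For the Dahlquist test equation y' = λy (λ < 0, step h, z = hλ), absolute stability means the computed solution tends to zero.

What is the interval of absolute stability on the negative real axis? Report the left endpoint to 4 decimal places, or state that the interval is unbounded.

z∈(-2.6316,0).

On y'=λy, z=hλ:
  y_{n+1} = y_n + z·[22/25·y_n + 3/25·y_{n+1}] ⇒ (1 − 3/25z)y_{n+1} = (1 + 22/25z)y_n
  R(z) = (1 + 22/25z)/(1 − 3/25z).

Find x<0 with |R(x)|<1.
x=-1.32: |R|=0.1395
R=−1: 1+22/25x = −1+3/25x ⇒ -19/25x=2 ⇒ x=2/(-19/25)=-2.6316
Confirm numerically:
  x=-2.211: |R|=0.74738 <1
  x=-2.100: |R|=0.67732 <1
  x=-1.389: |R|=0.19056 <1
  x=-1.382: |R|=0.18541 <1
  x=-3.053: |R|=1.23440 >1
  x=-2.787: |R|=1.08852 >1
Stable set (-2.6316, 0).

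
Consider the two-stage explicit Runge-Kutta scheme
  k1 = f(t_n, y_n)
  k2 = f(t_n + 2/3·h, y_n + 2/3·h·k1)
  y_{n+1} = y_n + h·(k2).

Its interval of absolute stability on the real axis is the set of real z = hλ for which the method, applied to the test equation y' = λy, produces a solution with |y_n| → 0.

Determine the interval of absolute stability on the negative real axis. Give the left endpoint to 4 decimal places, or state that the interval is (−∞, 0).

(-1.5000, 0).

On y'=λy, z=hλ:
  k1=λy_n ⇒ h·k1=z·y_n;  k2=λ(1+2/3z)y_n ⇒ h·k2=z(1+2/3z)y_n
  y_{n+1}/y_n = 1 + z(1+2/3z) = 1 + z + 2/3z²
  ⇒ R(z) = 1 + z + 2/3z².

Need |R(x)|<1, x<0.
x=-1.06: |R|=0.6891
R=1: x+2/3x²=0 ⇒ x=−3/2=-1.5000; min R=1−1/(4·2/3)=0.6250>−1
Confirm numerically:
  x=-1.476: |R|=0.97638 <1
  x=-1.401: |R|=0.90753 <1
  x=-1.178: |R|=0.74712 <1
  x=-1.127: |R|=0.71975 <1
  x=-2.088: |R|=1.81850 >1
  x=-1.848: |R|=1.42874 >1
Interval (-1.5000, 0).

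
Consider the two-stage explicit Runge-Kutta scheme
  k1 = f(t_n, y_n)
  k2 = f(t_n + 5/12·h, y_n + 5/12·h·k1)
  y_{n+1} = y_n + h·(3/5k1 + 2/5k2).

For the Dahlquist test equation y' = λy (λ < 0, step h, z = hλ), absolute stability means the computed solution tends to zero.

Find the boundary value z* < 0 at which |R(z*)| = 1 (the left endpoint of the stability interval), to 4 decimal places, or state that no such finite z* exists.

With y'=λy (z=hλ):
  k1=λy_n ⇒ h·k1=z·y_n;  k2=λ(1+5/12z)y_n ⇒ h·k2=z(1+5/12z)y_n
  y_{n+1}/y_n = 1 + 3/5z + 2/5z(1+5/12z) = 1 + z + 1/6z²
  ⇒ R(z) = 1 + z + 1/6z².

Need |R(x)|<1, x<0.
x=-1.69: |R|=0.2140
R=1: x+1/6x²=0 ⇒ x=−6=-6.0000; min R=1−1/(4·1/6)=-0.5000>−1
Confirm numerically:
  x=-5.529: |R|=0.56597 <1
  x=-4.429: |R|=0.15966 <1
  x=-3.450: |R|=0.46625 <1
  x=-3.243: |R|=0.49016 <1
  x=-6.398: |R|=1.42440 >1
  x=-6.346: |R|=1.36595 >1
Stable set (-6.0000, 0).

left endpoint -6.0000.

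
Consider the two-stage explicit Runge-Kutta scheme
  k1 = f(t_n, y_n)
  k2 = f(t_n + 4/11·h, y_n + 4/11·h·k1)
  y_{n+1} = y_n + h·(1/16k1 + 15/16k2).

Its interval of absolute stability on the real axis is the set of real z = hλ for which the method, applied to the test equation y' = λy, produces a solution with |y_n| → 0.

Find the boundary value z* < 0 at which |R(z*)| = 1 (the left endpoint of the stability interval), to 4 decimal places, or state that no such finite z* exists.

z* = -2.9333.

Test eqn y'=λy, z=hλ:
  k1=λy_n ⇒ h·k1=z·y_n;  k2=λ(1+4/11z)y_n ⇒ h·k2=z(1+4/11z)y_n
  y_{n+1}/y_n = 1 + 1/16z + 15/16z(1+4/11z) = 1 + z + 15/44z²
  ⇒ R(z) = 1 + z + 15/44z².

Need |R(x)|<1, x<0.
x=-1.6: |R|=0.2727
R=1: x+15/44x²=0 ⇒ x=−44/15=-2.9333; min R=1−1/(4·15/44)=0.2667>−1
Confirm numerically:
  x=-2.140: |R|=0.42123 <1
  x=-1.902: |R|=0.33127 <1
  x=-1.870: |R|=0.32212 <1
  x=-1.428: |R|=0.26718 <1
  x=-3.441: |R|=1.59553 >1
  x=-3.176: |R|=1.26274 >1
  x=-3.169: |R|=1.25460 >1
So |R|<1 on (-2.9333, 0).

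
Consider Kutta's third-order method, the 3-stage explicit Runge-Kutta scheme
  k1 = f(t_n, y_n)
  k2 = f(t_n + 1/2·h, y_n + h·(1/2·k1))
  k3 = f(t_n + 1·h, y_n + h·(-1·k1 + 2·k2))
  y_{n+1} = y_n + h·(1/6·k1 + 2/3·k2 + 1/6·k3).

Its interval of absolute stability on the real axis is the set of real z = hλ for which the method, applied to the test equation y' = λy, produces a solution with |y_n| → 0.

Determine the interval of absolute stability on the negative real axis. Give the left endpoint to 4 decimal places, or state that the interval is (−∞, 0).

z∈(-2.5127,0).

With y'=λy (z=hλ):
  order 3, 3-stage ⇒ R(z)=1+z+z^2/2+z^3/6
  (e.g. R(-1.62)=-0.01639, |R|=0.01639)

Need |R(x)|<1, x<0.
x=-1.62: |R|=0.0164
|R(-2.14)|=0.4836 |R(-2)|=0.3333 |R(-1)|=0.3333
Bisect:
  x_lo=-3.3048 |R|=2.8597  x_hi=-0.1684 |R|=0.8450
  mid=-1.73663 |R|=0.10160 →hi
  mid=-2.52073 |R|=1.01318 →lo
  mid=-2.12868 |R|=0.47065 →hi
  mid=-2.32471 |R|=0.71646 →hi
  mid=-2.42272 |R|=0.85799 →hi
  mid=-2.47173 |R|=0.93382 →hi
  mid=-2.49623 |R|=0.97305 →hi
  mid=-2.50848 |R|=0.99300 →hi
  mid=-2.51461 |R|=1.00306 →lo
  ...
  [-2.51288,-2.51269] ⇒ x*=-2.5127
So |R|<1 on (-2.5127, 0).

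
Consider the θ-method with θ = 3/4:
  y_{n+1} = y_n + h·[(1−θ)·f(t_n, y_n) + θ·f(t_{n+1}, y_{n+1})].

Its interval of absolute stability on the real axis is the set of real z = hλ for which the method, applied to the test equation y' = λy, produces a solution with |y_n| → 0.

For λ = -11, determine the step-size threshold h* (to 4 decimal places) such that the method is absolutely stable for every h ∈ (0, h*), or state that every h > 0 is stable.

Test eqn y'=λy, z=hλ:
  y_{n+1} = y_n + z·[1/4·y_n + 3/4·y_{n+1}] ⇒ (1 − 3/4z)y_{n+1} = (1 + 1/4z)y_n
  Hence R(z) = (1 + 1/4z)/(1 − 3/4z).

Need |R(x)|<1, x<0.
x=-1.71: |R|=0.2508
x=-2: |R|=0.2000
x=-10: |R|=0.1765
x=-100: |R|=0.3158
θ=3/4≥1/2 ⇒ |1+1/4x|<|1−3/4x| ∀x<0 ⇒ interval (−∞,0).

unbounded; (−∞, 0). Any h>0 works for λ=-11.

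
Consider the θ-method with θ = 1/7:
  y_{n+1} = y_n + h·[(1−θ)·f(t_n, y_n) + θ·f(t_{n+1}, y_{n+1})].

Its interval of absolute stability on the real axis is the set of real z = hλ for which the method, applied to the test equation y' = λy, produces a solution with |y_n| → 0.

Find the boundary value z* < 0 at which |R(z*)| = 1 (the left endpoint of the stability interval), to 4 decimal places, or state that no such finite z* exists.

On y'=λy, z=hλ:
  y_{n+1} = y_n + z·[6/7·y_n + 1/7·y_{n+1}] ⇒ (1 − 1/7z)y_{n+1} = (1 + 6/7z)y_n
  ⇒ R(z) = (1 + 6/7z)/(1 − 1/7z).

Solve |R(x)|<1 on ℝ⁻.
x=-1.13: |R|=0.0271
R=−1: 1+6/7x = −1+1/7x ⇒ -5/7x=2 ⇒ x=2/(-5/7)=-2.8000
Confirm numerically:
  x=-2.547: |R|=0.86750 <1
  x=-1.658: |R|=0.34049 <1
  x=-1.397: |R|=0.16458 <1
  x=-3.333: |R|=1.25791 >1
  x=-3.110: |R|=1.15331 >1
  x=-2.975: |R|=1.08772 >1
Interval (-2.8000, 0).

left endpoint -2.8000.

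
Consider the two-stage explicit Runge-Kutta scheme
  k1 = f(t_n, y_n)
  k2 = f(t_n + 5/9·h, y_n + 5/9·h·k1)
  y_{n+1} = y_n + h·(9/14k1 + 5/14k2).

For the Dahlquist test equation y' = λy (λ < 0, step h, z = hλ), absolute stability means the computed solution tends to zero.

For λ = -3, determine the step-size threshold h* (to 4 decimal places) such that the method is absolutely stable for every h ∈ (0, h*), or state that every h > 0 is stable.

Test eqn y'=λy, z=hλ:
  k1=λy_n ⇒ h·k1=z·y_n;  k2=λ(1+5/9z)y_n ⇒ h·k2=z(1+5/9z)y_n
  y_{n+1}/y_n = 1 + 9/14z + 5/14z(1+5/9z) = 1 + z + 25/126z²
  so R(z) = 1 + z + 25/126z².

Find x<0 with |R(x)|<1.
x=-1.48: |R|=0.0454
R=1: x+25/126x²=0 ⇒ x=−126/25=-5.0400; min R=1−1/(4·25/126)=-0.2600>−1
Confirm numerically:
  x=-4.943: |R|=0.90487 <1
  x=-4.561: |R|=0.56652 <1
  x=-3.235: |R|=0.15857 <1
  x=-2.568: |R|=0.25954 <1
  x=-5.440: |R|=1.43175 >1
  x=-5.416: |R|=1.40405 >1
  x=-5.185: |R|=1.14917 >1
Stable set (-5.0400, 0).

(-5.0400,0); λ=-3 ⇒ h* = (126/25)/3 = 1.6800.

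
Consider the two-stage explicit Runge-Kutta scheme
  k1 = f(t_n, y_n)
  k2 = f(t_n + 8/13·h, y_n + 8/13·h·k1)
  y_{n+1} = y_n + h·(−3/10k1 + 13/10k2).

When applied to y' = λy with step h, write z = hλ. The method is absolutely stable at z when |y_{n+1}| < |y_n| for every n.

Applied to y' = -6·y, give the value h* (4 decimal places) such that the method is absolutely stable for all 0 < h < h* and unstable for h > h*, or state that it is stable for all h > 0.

Set f=λy, z=hλ:
  k1=λy_n ⇒ h·k1=z·y_n;  k2=λ(1+8/13z)y_n ⇒ h·k2=z(1+8/13z)y_n
  y_{n+1}/y_n = 1 − 3/10z + 13/10z(1+8/13z) = 1 + z + 4/5z²
  Hence R(z) = 1 + z + 4/5z².

Solve |R(x)|<1 on ℝ⁻.
x=-1.67: |R|=1.5611
R=1: x+4/5x²=0 ⇒ x=−5/4=-1.2500; min R=1−1/(4·4/5)=0.6875>−1
Confirm numerically:
  x=-1.146: |R|=0.90465 <1
  x=-0.955: |R|=0.77462 <1
  x=-0.892: |R|=0.74453 <1
  x=-0.514: |R|=0.69736 <1
  x=-1.634: |R|=1.50196 >1
  x=-1.475: |R|=1.26550 >1
Interval (-1.2500, 0).

(-1.2500,0); λ=-6 ⇒ h* = (5/4)/6 = 0.2083.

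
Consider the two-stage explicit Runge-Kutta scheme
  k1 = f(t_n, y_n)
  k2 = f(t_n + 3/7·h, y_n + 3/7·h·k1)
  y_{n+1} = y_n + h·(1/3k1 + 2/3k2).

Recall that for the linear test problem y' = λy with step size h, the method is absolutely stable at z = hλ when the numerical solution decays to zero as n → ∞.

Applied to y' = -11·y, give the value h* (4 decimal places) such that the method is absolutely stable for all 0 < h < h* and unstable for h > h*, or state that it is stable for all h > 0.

(-3.5000,0); λ=-11 ⇒ h* = (7/2)/11 = 0.3182.

With y'=λy (z=hλ):
  k1=λy_n ⇒ h·k1=z·y_n;  k2=λ(1+3/7z)y_n ⇒ h·k2=z(1+3/7z)y_n
  y_{n+1}/y_n = 1 + 1/3z + 2/3z(1+3/7z) = 1 + z + 2/7z²
  so R(z) = 1 + z + 2/7z².

Solve |R(x)|<1 on ℝ⁻.
x=-1.21: |R|=0.2083
R=1: x+2/7x²=0 ⇒ x=−7/2=-3.5000; min R=1−1/(4·2/7)=0.1250>−1
Confirm numerically:
  x=-3.282: |R|=0.79558 <1
  x=-3.013: |R|=0.58076 <1
  x=-2.826: |R|=0.45579 <1
  x=-2.120: |R|=0.16411 <1
  x=-3.950: |R|=1.50786 >1
  x=-3.693: |R|=1.20364 >1
So |R|<1 on (-3.5000, 0).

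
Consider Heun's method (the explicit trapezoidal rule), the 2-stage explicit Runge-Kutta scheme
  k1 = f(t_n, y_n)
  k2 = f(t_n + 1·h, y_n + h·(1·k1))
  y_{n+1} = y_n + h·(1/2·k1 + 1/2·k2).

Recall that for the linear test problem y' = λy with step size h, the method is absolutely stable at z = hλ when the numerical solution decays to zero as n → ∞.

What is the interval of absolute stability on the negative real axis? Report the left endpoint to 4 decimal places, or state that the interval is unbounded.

Test eqn y'=λy, z=hλ:
  order 2, 2-stage ⇒ R(z)=1+z+z^2/2
  (e.g. R(-1.01)=0.50005, |R|=0.50005)

Need |R(x)|<1, x<0.
x=-1.01: |R|=0.5000
|R(-1.6)|=0.6800 |R(-1.59)|=0.6741 |R(-0.92)|=0.5032
Bisect:
  x_lo=-2.3907 |R|=1.4670  x_hi=-0.1228 |R|=0.8847
  mid=-1.25676 |R|=0.53296 →hi
  mid=-1.82374 |R|=0.83927 →hi
  mid=-2.10722 |R|=1.11297 →lo
  mid=-1.96548 |R|=0.96608 →hi
  mid=-2.03635 |R|=1.03701 →lo
  mid=-2.00092 |R|=1.00092 →lo
  mid=-1.98320 |R|=0.98334 →hi
  ...
  [-2.00008,-1.99995] ⇒ x*=-2.0000
Stable set (-2.0000, 0).

(-2.0000, 0).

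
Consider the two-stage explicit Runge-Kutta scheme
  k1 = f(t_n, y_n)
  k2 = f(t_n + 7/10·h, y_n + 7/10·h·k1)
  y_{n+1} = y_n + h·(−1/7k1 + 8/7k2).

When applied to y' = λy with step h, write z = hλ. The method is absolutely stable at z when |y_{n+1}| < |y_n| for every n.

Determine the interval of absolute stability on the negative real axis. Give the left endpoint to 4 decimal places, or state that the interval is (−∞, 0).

With y'=λy (z=hλ):
  k1=λy_n ⇒ h·k1=z·y_n;  k2=λ(1+7/10z)y_n ⇒ h·k2=z(1+7/10z)y_n
  y_{n+1}/y_n = 1 − 1/7z + 8/7z(1+7/10z) = 1 + z + 4/5z²
  ⇒ R(z) = 1 + z + 4/5z².

Find x<0 with |R(x)|<1.
x=-0.92: |R|=0.7571
R=1: x+4/5x²=0 ⇒ x=−5/4=-1.2500; min R=1−1/(4·4/5)=0.6875>−1
Confirm numerically:
  x=-0.814: |R|=0.71608 <1
  x=-0.716: |R|=0.69412 <1
  x=-0.597: |R|=0.68813 <1
  x=-0.590: |R|=0.68848 <1
  x=-1.820: |R|=1.82992 >1
  x=-1.350: |R|=1.10800 >1
  x=-1.315: |R|=1.06838 >1
So |R|<1 on (-1.2500, 0).

z∈(-1.2500,0).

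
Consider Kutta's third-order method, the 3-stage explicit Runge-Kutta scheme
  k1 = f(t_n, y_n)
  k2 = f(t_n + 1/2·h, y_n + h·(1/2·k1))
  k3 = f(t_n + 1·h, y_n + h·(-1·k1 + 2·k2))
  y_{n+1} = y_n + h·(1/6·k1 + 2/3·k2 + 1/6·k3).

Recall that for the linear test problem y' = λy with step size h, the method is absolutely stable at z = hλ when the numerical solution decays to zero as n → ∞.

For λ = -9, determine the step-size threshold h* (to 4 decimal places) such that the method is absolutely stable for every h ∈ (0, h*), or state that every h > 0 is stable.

Set f=λy, z=hλ:
  order 3, 3-stage ⇒ R(z)=1+z+z^2/2+z^3/6
  (e.g. R(-0.78)=0.44511, |R|=0.44511)

Find x<0 with |R(x)|<1.
x=-0.78: |R|=0.4451
|R(-1.91)|=0.2473 |R(-1.3)|=0.1788 |R(-0.74)|=0.4663
Bisect:
  x_lo=-3.3262 |R|=2.9278  x_hi=-0.1211 |R|=0.8859
  mid=-1.72367 |R|=0.09166 →hi
  mid=-2.52494 |R|=1.02017 →lo
  mid=-2.12431 |R|=0.46569 →hi
  mid=-2.32463 |R|=0.71635 →hi
  mid=-2.42478 |R|=0.86111 →hi
  mid=-2.47486 |R|=0.93879 →hi
  mid=-2.49990 |R|=0.97901 →hi
  mid=-2.51242 |R|=0.99947 →hi
  ...
  [-2.51282,-2.51262] ⇒ x*=-2.5127
Stable set (-2.5127, 0).

(-2.5127,0); λ=-9 ⇒ h* = 0.2792.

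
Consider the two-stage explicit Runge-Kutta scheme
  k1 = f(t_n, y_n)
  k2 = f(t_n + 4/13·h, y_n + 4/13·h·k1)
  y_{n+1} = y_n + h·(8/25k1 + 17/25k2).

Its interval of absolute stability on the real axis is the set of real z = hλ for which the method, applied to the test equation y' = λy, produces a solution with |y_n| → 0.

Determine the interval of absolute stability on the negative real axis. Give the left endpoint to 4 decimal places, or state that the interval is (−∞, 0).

Test eqn y'=λy, z=hλ:
  k1=λy_n ⇒ h·k1=z·y_n;  k2=λ(1+4/13z)y_n ⇒ h·k2=z(1+4/13z)y_n
  y_{n+1}/y_n = 1 + 8/25z + 17/25z(1+4/13z) = 1 + z + 68/325z²
  ⇒ R(z) = 1 + z + 68/325z².

Need |R(x)|<1, x<0.
x=-1.39: |R|=0.0143
R=1: x+68/325x²=0 ⇒ x=−325/68=-4.7794; min R=1−1/(4·68/325)=-0.1949>−1
Confirm numerically:
  x=-4.169: |R|=0.46755 <1
  x=-3.592: |R|=0.10759 <1
  x=-3.324: |R|=0.01221 <1
  x=-5.202: |R|=1.45995 >1
  x=-4.941: |R|=1.16705 >1
Stable set (-4.7794, 0).

(-4.7794, 0).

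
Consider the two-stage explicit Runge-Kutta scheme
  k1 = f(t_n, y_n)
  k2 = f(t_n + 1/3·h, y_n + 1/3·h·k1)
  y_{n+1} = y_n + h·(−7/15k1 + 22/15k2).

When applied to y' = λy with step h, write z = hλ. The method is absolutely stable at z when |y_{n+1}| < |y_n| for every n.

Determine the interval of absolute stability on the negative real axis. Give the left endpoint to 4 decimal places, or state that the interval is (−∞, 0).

With y'=λy (z=hλ):
  k1=λy_n ⇒ h·k1=z·y_n;  k2=λ(1+1/3z)y_n ⇒ h·k2=z(1+1/3z)y_n
  y_{n+1}/y_n = 1 − 7/15z + 22/15z(1+1/3z) = 1 + z + 22/45z²
  R(z) = 1 + z + 22/45z².

Find x<0 with |R(x)|<1.
x=-0.99: |R|=0.4892
R=1: x+22/45x²=0 ⇒ x=−45/22=-2.0455; min R=1−1/(4·22/45)=0.4886>−1
Confirm numerically:
  x=-1.598: |R|=0.65043 <1
  x=-1.397: |R|=0.55712 <1
  x=-0.965: |R|=0.49027 <1
  x=-2.497: |R|=1.55123 >1
  x=-2.144: |R|=1.10329 >1
Interval (-2.0455, 0).

z∈(-2.0455,0).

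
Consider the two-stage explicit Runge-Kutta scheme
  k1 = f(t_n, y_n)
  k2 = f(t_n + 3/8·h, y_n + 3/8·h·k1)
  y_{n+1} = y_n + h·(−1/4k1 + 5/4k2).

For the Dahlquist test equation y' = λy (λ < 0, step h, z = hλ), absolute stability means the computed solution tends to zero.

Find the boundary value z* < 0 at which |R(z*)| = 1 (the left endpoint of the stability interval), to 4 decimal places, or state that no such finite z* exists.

left endpoint -2.1333.

Test eqn y'=λy, z=hλ:
  k1=λy_n ⇒ h·k1=z·y_n;  k2=λ(1+3/8z)y_n ⇒ h·k2=z(1+3/8z)y_n
  y_{n+1}/y_n = 1 − 1/4z + 5/4z(1+3/8z) = 1 + z + 15/32z²
  Hence R(z) = 1 + z + 15/32z².

Find x<0 with |R(x)|<1.
x=-1.11: |R|=0.4675
R=1: x+15/32x²=0 ⇒ x=−32/15=-2.1333; min R=1−1/(4·15/32)=0.4667>−1
Confirm numerically:
  x=-2.024: |R|=0.89627 <1
  x=-1.978: |R|=0.85598 <1
  x=-1.908: |R|=0.79847 <1
  x=-1.333: |R|=0.49992 <1
  x=-2.699: |R|=1.71566 >1
  x=-2.266: |R|=1.14092 >1
  x=-2.233: |R|=1.10432 >1
Stable set (-2.1333, 0).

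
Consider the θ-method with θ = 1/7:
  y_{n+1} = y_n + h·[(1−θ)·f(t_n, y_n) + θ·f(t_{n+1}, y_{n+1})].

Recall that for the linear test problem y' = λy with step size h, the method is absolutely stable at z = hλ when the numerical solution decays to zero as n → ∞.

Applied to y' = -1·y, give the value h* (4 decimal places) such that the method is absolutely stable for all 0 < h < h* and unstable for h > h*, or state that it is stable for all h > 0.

(-2.8000,0); λ=-1 ⇒ h* = (14/5)/1 = 2.8000.

On y'=λy, z=hλ:
  y_{n+1} = y_n + z·[6/7·y_n + 1/7·y_{n+1}] ⇒ (1 − 1/7z)y_{n+1} = (1 + 6/7z)y_n
  so R(z) = (1 + 6/7z)/(1 − 1/7z).

Find x<0 with |R(x)|<1.
x=-0.4: |R|=0.6216
R=−1: 1+6/7x = −1+1/7x ⇒ -5/7x=2 ⇒ x=2/(-5/7)=-2.8000
Confirm numerically:
  x=-2.747: |R|=0.97281 <1
  x=-2.582: |R|=0.88625 <1
  x=-2.466: |R|=0.82358 <1
  x=-3.257: |R|=1.22277 >1
  x=-3.111: |R|=1.15379 >1
Interval (-2.8000, 0).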